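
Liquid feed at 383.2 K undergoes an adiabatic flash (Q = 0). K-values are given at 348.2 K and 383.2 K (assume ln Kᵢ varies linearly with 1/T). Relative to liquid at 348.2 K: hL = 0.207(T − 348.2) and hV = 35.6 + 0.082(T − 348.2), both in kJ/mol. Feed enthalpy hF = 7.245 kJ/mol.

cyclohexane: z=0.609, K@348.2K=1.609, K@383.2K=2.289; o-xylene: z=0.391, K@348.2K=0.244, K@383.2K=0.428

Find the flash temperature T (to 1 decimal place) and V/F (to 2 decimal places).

T = 349.6 K, V/F = 0.20

Adiabatic flash: solve Rachford–Rice at each trial T, then check hF = ψ·hV(T) + (1−ψ)·hL(T).
  T = 348.2 K: K = (1.609, 0.244), RR gives ψ = 0.164, H_out = 5.821 kJ/mol
  T = 383.2 K: K = (2.289, 0.428), RR gives ψ = 0.761, H_out = 31.018 kJ/mol
  T = 365.7 K: K = (1.935, 0.328), RR gives ψ = 0.488, H_out = 19.915 kJ/mol
  T = 356.9 K: K = (1.768, 0.283), RR gives ψ = 0.341, H_out = 13.557 kJ/mol
  T = 352.5 K: K = (1.687, 0.263), RR gives ψ = 0.257, H_out = 9.895 kJ/mol
  T = 350.4 K: K = (1.648, 0.254), RR gives ψ = 0.213, H_out = 7.978 kJ/mol
  T = 349.3 K: K = (1.629, 0.249), RR gives ψ = 0.189, H_out = 6.921 kJ/mol
Linear interpolation between T = 349.3 (H_out = 6.921) and T = 350.4 (H_out = 7.978) on hF = 7.245 gives T ≈ 349.6 K, at which ψ = 0.20.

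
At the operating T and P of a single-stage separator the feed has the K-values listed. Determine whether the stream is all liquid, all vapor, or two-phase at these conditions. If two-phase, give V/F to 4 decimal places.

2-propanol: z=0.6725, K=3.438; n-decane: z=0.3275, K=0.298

ΣzᵢKᵢ = 2.4097; Σzᵢ/Kᵢ = 1.2946.
Both exceed 1, so a two-phase solution exists.
Rachford–Rice: g(ψ) = Σ zᵢ(Kᵢ−1)/(1+ψ(Kᵢ−1)) = 0.
Newton–Raphson from ψ = 0.5:
  ψ = 0.5000: g = 0.38463, g' = -1.1950 → ψ = 0.8219
  ψ = 0.8219: g = 0.00239, g' = -1.3448 → ψ = 0.8236
Converged at ψ = 0.8236.

two-phase, V/F = 0.8236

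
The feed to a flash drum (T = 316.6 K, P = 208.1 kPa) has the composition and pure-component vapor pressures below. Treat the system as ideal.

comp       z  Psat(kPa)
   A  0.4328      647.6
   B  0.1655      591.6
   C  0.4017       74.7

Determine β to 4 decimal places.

Raoult's law: Kᵢ = Pᵢˢᵃᵗ/P = Pᵢˢᵃᵗ/208.1.
  K_A = 647.6/208.1 = 3.111965, K_B = 591.6/208.1 = 2.842864, K_C = 74.7/208.1 = 0.358962
Let β = V/F and solve Σ zᵢ(Kᵢ−1)/(1+β(Kᵢ−1)) = 0.
Feasibility: ΣzᵢKᵢ = 1.9615, Σzᵢ/Kᵢ = 1.3164 — both > 1, two phases present.
Newton iteration, β⁰ = 0.54:
  β = 0.5400: g = 0.18607, g' = -0.9487 → β = 0.7361
  β = 0.7361: g = -0.00038, g' = -0.9889 → β = 0.7358
Converged at β = 0.7358.

β = 0.7358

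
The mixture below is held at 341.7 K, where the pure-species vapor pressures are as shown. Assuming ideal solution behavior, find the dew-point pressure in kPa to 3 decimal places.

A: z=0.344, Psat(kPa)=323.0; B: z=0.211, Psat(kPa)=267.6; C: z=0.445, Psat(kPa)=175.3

At the dew point ψ → 1, so Σzᵢ/Kᵢ = 1 with Kᵢ = Pᵢˢᵃᵗ/P ⇒ 1/P = Σzᵢ/Pᵢˢᵃᵗ.
1/P = 0.344/323.0 + 0.211/267.6 + 0.445/175.3 = 0.004392 ⇒ P = 227.686 kPa

Pdew = 227.686 kPa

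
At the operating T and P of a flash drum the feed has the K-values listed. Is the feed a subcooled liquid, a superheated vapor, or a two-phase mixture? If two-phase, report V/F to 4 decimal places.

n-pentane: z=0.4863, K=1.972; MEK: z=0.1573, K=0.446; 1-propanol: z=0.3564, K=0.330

two-phase, V/F = 0.2370

ΣzᵢKᵢ = 1.1468; Σzᵢ/Kᵢ = 1.6793.
Both exceed 1, so a two-phase solution exists.
Rachford–Rice: g(ψ) = Σ zᵢ(Kᵢ−1)/(1+ψ(Kᵢ−1)) = 0.
Iterate (Newton) starting at ψ = 0.33:
  ψ = 0.3300: g = -0.05532, g' = -0.5994 → ψ = 0.2377
  ψ = 0.2377: g = -0.00041, g' = -0.5935 → ψ = 0.2370
Converged at ψ = 0.2370.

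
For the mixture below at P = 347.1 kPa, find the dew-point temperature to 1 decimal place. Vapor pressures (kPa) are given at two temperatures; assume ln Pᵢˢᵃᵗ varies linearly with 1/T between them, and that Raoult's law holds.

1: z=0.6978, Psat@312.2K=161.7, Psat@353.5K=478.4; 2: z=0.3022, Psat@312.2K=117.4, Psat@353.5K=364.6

T = 344.0 K

Dew-point temperature: Σzᵢ·P/Pᵢˢᵃᵗ(T) = 1. Interpolate ln Pᵢˢᵃᵗ = aᵢ + bᵢ/T.
  T = 312.2 K: ΣzᵢP/Pᵢˢᵃᵗ = 2.3913
  T = 353.5 K: ΣzᵢP/Pᵢˢᵃᵗ = 0.7940
  T = 332.9 K: ΣzᵢP/Pᵢˢᵃᵗ = 1.3297
  T = 343.2 K: ΣzᵢP/Pᵢˢᵃᵗ = 1.0196
  T = 348.4 K: ΣzᵢP/Pᵢˢᵃᵗ = 0.8970
  T = 345.8 K: ΣzᵢP/Pᵢˢᵃᵗ = 0.9559
Interpolating between 343.2 K and 345.8 K gives T ≈ 344.0 K.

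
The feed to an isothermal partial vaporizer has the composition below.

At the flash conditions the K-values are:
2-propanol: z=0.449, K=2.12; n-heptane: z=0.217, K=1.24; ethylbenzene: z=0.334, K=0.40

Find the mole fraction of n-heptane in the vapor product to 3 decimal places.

Rachford–Rice: g(V/F) = Σ zᵢ(Kᵢ−1)/(1+V/F(Kᵢ−1)) = 0.
g(0) = ΣzᵢKᵢ − 1 = 0.355 and g(1) = 1 − Σzᵢ/Kᵢ = -0.222, so a root lies in (0, 1).
Newton iteration, V/F⁰ = 0.52:
  V/F = 0.520: g = 0.0728, g' = -0.489 → V/F = 0.669
  V/F = 0.669: g = -0.0024, g' = -0.529 → V/F = 0.664
Converged at V/F = 0.664.
Compositions from xᵢ = zᵢ/(1+V/F(Kᵢ−1)), yᵢ = Kᵢxᵢ:
  2-propanol: x = 0.257, y = 0.546
  n-heptane: x = 0.187, y = 0.232
  ethylbenzene: x = 0.555, y = 0.222

y_n-heptane = 0.232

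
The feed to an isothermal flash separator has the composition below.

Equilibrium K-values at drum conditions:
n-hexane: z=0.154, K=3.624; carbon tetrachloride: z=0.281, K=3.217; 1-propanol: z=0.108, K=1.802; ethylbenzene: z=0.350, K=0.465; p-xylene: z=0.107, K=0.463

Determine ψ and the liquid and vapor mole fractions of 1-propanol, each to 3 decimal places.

Rachford–Rice: g(ψ) = Σ zᵢ(Kᵢ−1)/(1+ψ(Kᵢ−1)) = 0.
g(0) = ΣzᵢKᵢ − 1 = 0.869 and g(1) = 1 − Σzᵢ/Kᵢ = -0.174, so a root lies in (0, 1).
Newton–Raphson from ψ = 0.5:
  ψ = 0.500: g = 0.1979, g' = -0.789 → ψ = 0.751
  ψ = 0.751: g = 0.0146, g' = -0.708 → ψ = 0.772
Converged at ψ = 0.772.
Compositions from xᵢ = zᵢ/(1+ψ(Kᵢ−1)), yᵢ = Kᵢxᵢ:
  n-hexane: x = 0.051, y = 0.185
  carbon tetrachloride: x = 0.104, y = 0.334
  1-propanol: x = 0.067, y = 0.120
  ethylbenzene: x = 0.596, y = 0.277
  p-xylene: x = 0.183, y = 0.085

ψ = 0.772, x_1-propanol = 0.067, y_1-propanol = 0.120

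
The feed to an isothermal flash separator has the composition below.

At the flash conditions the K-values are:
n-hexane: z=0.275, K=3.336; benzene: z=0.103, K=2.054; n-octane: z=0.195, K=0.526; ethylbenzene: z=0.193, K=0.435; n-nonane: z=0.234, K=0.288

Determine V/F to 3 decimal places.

Rachford–Rice: g(V/F) = Σ zᵢ(Kᵢ−1)/(1+V/F(Kᵢ−1)) = 0.
g(0) = ΣzᵢKᵢ − 1 = 0.383 and g(1) = 1 − Σzᵢ/Kᵢ = -0.759, so a root lies in (0, 1).
Iterate (Newton) starting at V/F = 0.39:
  V/F = 0.390: g = -0.0708, g' = -0.863 → V/F = 0.308
  V/F = 0.308: g = 0.0020, g' = -0.918 → V/F = 0.310
Converged at V/F = 0.310.

V/F = 0.310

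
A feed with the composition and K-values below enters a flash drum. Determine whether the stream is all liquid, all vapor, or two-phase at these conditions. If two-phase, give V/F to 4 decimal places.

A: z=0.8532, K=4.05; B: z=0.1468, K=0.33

ΣzᵢKᵢ = 3.5039; Σzᵢ/Kᵢ = 0.6555.
Since Σzᵢ/Kᵢ < 1 the mixture is above its dew point — single vapor phase.

all vapor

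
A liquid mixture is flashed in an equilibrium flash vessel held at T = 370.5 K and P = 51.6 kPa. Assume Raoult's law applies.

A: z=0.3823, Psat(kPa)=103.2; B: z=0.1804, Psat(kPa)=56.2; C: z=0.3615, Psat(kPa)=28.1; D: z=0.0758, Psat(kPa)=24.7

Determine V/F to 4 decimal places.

V/F = 0.5109

Raoult's law: Kᵢ = Pᵢˢᵃᵗ/P = Pᵢˢᵃᵗ/51.6.
  K_A = 103.2/51.6 = 2.000000, K_B = 56.2/51.6 = 1.089147, K_C = 28.1/51.6 = 0.544574, K_D = 24.7/51.6 = 0.478682
Rachford–Rice: g(V/F) = Σ zᵢ(Kᵢ−1)/(1+V/F(Kᵢ−1)) = 0.
Feasibility: ΣzᵢKᵢ = 1.1942, Σzᵢ/Kᵢ = 1.1790 — both > 1, two phases present.
Newton iteration, V/F⁰ = 0.33:
  V/F = 0.3300: g = 0.06158, g' = -0.3514 → V/F = 0.5053
  V/F = 0.5053: g = 0.00187, g' = -0.3345 → V/F = 0.5109
Converged at V/F = 0.5109.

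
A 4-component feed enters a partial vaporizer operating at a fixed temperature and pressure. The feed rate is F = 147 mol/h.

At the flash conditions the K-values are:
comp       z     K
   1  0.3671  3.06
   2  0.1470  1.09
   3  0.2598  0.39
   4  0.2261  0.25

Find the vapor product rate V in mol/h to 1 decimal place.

Rachford–Rice: g(ψ) = Σ zᵢ(Kᵢ−1)/(1+ψ(Kᵢ−1)) = 0.
g(0) = ΣzᵢKᵢ − 1 = 0.4414 and g(1) = 1 − Σzᵢ/Kᵢ = -0.8254, so a root lies in (0, 1).
Newton iteration, ψ⁰ = 0.5:
  ψ = 0.5000: g = -0.11416, g' = -0.9048 → ψ = 0.3738
  ψ = 0.3738: g = -0.00091, g' = -0.9061 → ψ = 0.3728
Converged at ψ = 0.3728.
Then V = ψ·F = 0.3728·147 = 54.8 mol/h and L = F − V = 92.2 mol/h.

V = 54.8 mol/h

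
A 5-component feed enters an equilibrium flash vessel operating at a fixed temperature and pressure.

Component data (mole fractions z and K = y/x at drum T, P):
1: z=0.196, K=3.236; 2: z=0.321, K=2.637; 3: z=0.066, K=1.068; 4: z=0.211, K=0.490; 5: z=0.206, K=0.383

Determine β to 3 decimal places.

Rachford–Rice: g(β) = Σ zᵢ(Kᵢ−1)/(1+β(Kᵢ−1)) = 0.
Feasibility: ΣzᵢKᵢ = 1.734, Σzᵢ/Kᵢ = 1.213 — both > 1, two phases present.
Iterate (Newton) starting at β = 0.5:
  β = 0.500: g = 0.1720, g' = -0.742 → β = 0.732
  β = 0.732: g = 0.0061, g' = -0.720 → β = 0.740
Converged at β = 0.740.

β = 0.740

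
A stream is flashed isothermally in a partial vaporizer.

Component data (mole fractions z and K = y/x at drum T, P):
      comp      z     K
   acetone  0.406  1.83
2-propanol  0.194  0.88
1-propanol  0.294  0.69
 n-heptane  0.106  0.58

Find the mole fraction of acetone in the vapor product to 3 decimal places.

y_acetone = 0.460

Newton–Raphson from V/F = 0.56:
  V/F = 0.560: g = 0.0366, g' = -0.207 → V/F = 0.737
  V/F = 0.737: g = 0.0010, g' = -0.198 → V/F = 0.742
Converged at V/F = 0.742.
Compositions from xᵢ = zᵢ/(1+V/F(Kᵢ−1)), yᵢ = Kᵢxᵢ:
  acetone: x = 0.251, y = 0.460
  2-propanol: x = 0.213, y = 0.187
  1-propanol: x = 0.382, y = 0.263
  n-heptane: x = 0.154, y = 0.089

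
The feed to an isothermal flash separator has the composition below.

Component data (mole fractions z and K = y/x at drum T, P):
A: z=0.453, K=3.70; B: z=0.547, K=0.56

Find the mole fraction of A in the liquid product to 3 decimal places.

x_A = 0.140

Let ψ = V/F and solve Σ zᵢ(Kᵢ−1)/(1+ψ(Kᵢ−1)) = 0.
Feasibility: ΣzᵢKᵢ = 1.982, Σzᵢ/Kᵢ = 1.099 — both > 1, two phases present.
Binary case is linear: z₁(K₁−1)(1+ψ(K₂−1)) + z₂(K₂−1)(1+ψ(K₁−1)) = 0
⇒ ψ = [z₁(K₁−1)+z₂(K₂−1)] / [−(K₁−1)(K₂−1)] = 0.9824/1.1880 = 0.827
Compositions from xᵢ = zᵢ/(1+ψ(Kᵢ−1)), yᵢ = Kᵢxᵢ:
  A: x = 0.140, y = 0.518
  B: x = 0.860, y = 0.482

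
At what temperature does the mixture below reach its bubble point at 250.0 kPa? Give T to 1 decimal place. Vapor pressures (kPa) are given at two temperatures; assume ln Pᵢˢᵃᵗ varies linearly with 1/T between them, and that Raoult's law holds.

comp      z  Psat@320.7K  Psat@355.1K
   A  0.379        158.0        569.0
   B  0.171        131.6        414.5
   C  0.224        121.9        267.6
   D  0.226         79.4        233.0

Bubble-point temperature: ΣzᵢPᵢˢᵃᵗ(T) = P. Interpolate ln Pᵢˢᵃᵗ = aᵢ + bᵢ/T.
  T = 320.7 K: ΣzᵢPᵢˢᵃᵗ = 127.64 kPa
  T = 355.1 K: ΣzᵢPᵢˢᵃᵗ = 399.13 kPa
  T = 337.9 K: ΣzᵢPᵢˢᵃᵗ = 231.39 kPa
  T = 346.5 K: ΣzᵢPᵢˢᵃᵗ = 305.70 kPa
  T = 342.2 K: ΣzᵢPᵢˢᵃᵗ = 266.37 kPa
  T = 340.0 K: ΣzᵢPᵢˢᵃᵗ = 247.95 kPa
  T = 341.1 K: ΣzᵢPᵢˢᵃᵗ = 257.02 kPa
  T = 340.6 K: ΣzᵢPᵢˢᵃᵗ = 252.86 kPa
Interpolating between 340.0 K and 340.6 K gives T ≈ 340.3 K.

T = 340.3 K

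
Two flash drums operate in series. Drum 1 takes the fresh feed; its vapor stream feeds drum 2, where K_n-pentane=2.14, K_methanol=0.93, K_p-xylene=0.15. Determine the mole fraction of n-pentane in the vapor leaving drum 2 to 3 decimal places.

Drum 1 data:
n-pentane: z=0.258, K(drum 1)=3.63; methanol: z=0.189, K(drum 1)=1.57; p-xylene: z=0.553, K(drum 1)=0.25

y_n-pentane (drum 2) = 0.685

Drum 1:
Rachford–Rice: g(ψ₁) = Σ zᵢ(Kᵢ−1)/(1+ψ₁(Kᵢ−1)) = 0.
Check two-phase: ΣzᵢKᵢ = 1.372 > 1 and Σzᵢ/Kᵢ = 2.403 > 1, so g(0) = 0.372 > 0 and g(1) = -1.403 < 0.
Newton–Raphson from ψ₁ = 0.42:
  ψ₁ = 0.420: g = -0.1961, g' = -1.106 → ψ₁ = 0.243
  ψ₁ = 0.243: g = 0.0019, g' = -1.177 → ψ₁ = 0.244
Converged at ψ₁ = 0.244.
Drum-1 compositions:
  n-pentane: x = 0.157, y = 0.570
  methanol: x = 0.166, y = 0.260
  p-xylene: x = 0.677, y = 0.169
Drum-2 feed = drum-1 vapor: z₂ = (0.5703, 0.2605, 0.1692).
Drum 2:
Material balance + equilibrium reduce to Σ zᵢ(Kᵢ−1)/(1+ψ₂(Kᵢ−1)) = 0.
Feasibility: ΣzᵢKᵢ = 1.488, Σzᵢ/Kᵢ = 1.675 — both > 1, two phases present.
Newton–Raphson from ψ₂ = 0.55:
  ψ₂ = 0.550: g = 0.1105, g' = -0.713 → ψ₂ = 0.705
  ψ₂ = 0.705: g = -0.0177, g' = -0.991 → ψ₂ = 0.687
Converged at ψ₂ = 0.687.
  n-pentane: x = 0.320, y = 0.685
  methanol: x = 0.274, y = 0.254
  p-xylene: x = 0.406, y = 0.061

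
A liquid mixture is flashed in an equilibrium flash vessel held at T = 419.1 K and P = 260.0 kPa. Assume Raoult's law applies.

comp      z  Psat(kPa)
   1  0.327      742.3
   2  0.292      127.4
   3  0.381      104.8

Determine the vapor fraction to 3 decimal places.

Raoult's law: Kᵢ = Pᵢˢᵃᵗ/P = Pᵢˢᵃᵗ/260.0.
  K_1 = 742.3/260.0 = 2.85500, K_2 = 127.4/260.0 = 0.49000, K_3 = 104.8/260.0 = 0.40308
Iterate (Newton) starting at ψ = 0.46:
  ψ = 0.460: g = -0.1808, g' = -0.715 → ψ = 0.207
  ψ = 0.207: g = 0.0121, g' = -0.859 → ψ = 0.221
Converged at ψ = 0.221.

ψ = 0.221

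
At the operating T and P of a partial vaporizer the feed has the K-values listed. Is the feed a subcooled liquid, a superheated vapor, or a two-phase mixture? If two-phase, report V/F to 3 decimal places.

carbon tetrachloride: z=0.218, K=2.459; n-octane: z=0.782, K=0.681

ΣzᵢKᵢ = 1.069; Σzᵢ/Kᵢ = 1.237.
Both exceed 1, so a two-phase solution exists.
Binary case is linear: z₁(K₁−1)(1+ψ(K₂−1)) + z₂(K₂−1)(1+ψ(K₁−1)) = 0
⇒ ψ = [z₁(K₁−1)+z₂(K₂−1)] / [−(K₁−1)(K₂−1)] = 0.0686/0.4654 = 0.147

two-phase, V/F = 0.147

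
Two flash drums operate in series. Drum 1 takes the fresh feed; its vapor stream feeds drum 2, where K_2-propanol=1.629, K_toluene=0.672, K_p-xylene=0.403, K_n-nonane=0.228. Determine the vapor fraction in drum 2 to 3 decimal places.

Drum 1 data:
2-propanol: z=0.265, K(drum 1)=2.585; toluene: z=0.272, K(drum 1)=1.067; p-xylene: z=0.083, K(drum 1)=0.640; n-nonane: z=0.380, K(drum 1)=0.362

Drum 1:
Rachford–Rice: g(ψ₁) = Σ zᵢ(Kᵢ−1)/(1+ψ₁(Kᵢ−1)) = 0.
g(0) = ΣzᵢKᵢ − 1 = 0.166 and g(1) = 1 − Σzᵢ/Kᵢ = -0.537, so a root lies in (0, 1).
Newton iteration, ψ₁⁰ = 0.65:
  ψ₁ = 0.650: g = -0.2289, g' = -0.632 → ψ₁ = 0.288
  ψ₁ = 0.288: g = -0.0242, g' = -0.561 → ψ₁ = 0.245
  ψ₁ = 0.245: g = 0.0003, g' = -0.577 → ψ₁ = 0.246
Converged at ψ₁ = 0.246.
Drum-1 compositions:
  2-propanol: x = 0.191, y = 0.493
  toluene: x = 0.268, y = 0.286
  p-xylene: x = 0.091, y = 0.058
  n-nonane: x = 0.451, y = 0.163
Drum-2 feed = drum-1 vapor: z₂ = (0.4931, 0.2855, 0.0583, 0.1631).
Drum 2:
Rachford–Rice: g(ψ₂) = Σ zᵢ(Kᵢ−1)/(1+ψ₂(Kᵢ−1)) = 0.
g(0) = ΣzᵢKᵢ − 1 = 0.056 and g(1) = 1 − Σzᵢ/Kᵢ = -0.588, so a root lies in (0, 1).
Newton–Raphson from ψ₂ = 0.62:
  ψ₂ = 0.620: g = -0.1912, g' = -0.559 → ψ₂ = 0.278
  ψ₂ = 0.278: g = -0.0412, g' = -0.366 → ψ₂ = 0.166
  ψ₂ = 0.166: g = -0.0012, g' = -0.348 → ψ₂ = 0.162
Converged at ψ₂ = 0.162.
  2-propanol: x = 0.447, y = 0.729
  toluene: x = 0.302, y = 0.203
  p-xylene: x = 0.065, y = 0.026
  n-nonane: x = 0.186, y = 0.043

V/F (drum 2) = 0.162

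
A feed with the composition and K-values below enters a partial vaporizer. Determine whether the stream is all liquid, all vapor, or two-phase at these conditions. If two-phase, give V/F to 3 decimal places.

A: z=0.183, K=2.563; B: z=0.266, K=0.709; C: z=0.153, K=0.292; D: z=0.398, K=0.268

ΣzᵢKᵢ = 0.809; Σzᵢ/Kᵢ = 2.456.
Since ΣzᵢKᵢ < 1 the mixture is below its bubble point — single liquid phase.

all liquid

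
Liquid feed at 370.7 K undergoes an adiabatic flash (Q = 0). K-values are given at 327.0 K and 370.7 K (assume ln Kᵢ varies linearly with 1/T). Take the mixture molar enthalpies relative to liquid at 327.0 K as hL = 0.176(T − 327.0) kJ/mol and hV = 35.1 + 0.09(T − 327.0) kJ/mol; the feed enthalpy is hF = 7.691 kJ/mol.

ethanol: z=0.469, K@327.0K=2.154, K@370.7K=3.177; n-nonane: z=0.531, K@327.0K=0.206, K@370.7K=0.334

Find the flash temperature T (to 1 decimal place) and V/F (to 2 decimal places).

T = 333.2 K, V/F = 0.19

Adiabatic flash: solve Rachford–Rice at each trial T, then check hF = ψ·hV(T) + (1−ψ)·hL(T).
  T = 327.0 K: K = (2.154, 0.206), RR gives ψ = 0.131, H_out = 4.582 kJ/mol
  T = 370.7 K: K = (3.177, 0.334), RR gives ψ = 0.460, H_out = 22.118 kJ/mol
  T = 348.9 K: K = (2.649, 0.266), RR gives ψ = 0.317, H_out = 14.397 kJ/mol
  T = 337.9 K: K = (2.396, 0.235), RR gives ψ = 0.233, H_out = 9.868 kJ/mol
  T = 332.4 K: K = (2.272, 0.220), RR gives ψ = 0.184, H_out = 7.328 kJ/mol
  T = 335.1 K: K = (2.333, 0.227), RR gives ψ = 0.209, H_out = 8.603 kJ/mol
  T = 333.8 K: K = (2.304, 0.224), RR gives ψ = 0.197, H_out = 7.997 kJ/mol
Linear interpolation between T = 332.4 (H_out = 7.328) and T = 333.8 (H_out = 7.997) on hF = 7.691 gives T ≈ 333.2 K, at which ψ = 0.19.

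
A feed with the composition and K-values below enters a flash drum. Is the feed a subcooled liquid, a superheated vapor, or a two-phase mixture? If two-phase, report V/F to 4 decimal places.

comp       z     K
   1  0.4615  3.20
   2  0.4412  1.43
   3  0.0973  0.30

superheated vapor

ΣzᵢKᵢ = 2.1369; Σzᵢ/Kᵢ = 0.7771.
Since Σzᵢ/Kᵢ < 1 the mixture is above its dew point — single vapor phase.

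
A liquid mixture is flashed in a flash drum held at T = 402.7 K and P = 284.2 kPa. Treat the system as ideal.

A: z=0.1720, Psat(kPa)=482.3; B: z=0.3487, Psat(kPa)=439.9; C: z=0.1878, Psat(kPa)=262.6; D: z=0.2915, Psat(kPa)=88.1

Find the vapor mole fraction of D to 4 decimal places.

Raoult's law: Kᵢ = Pᵢˢᵃᵗ/P = Pᵢˢᵃᵗ/284.2.
  K_A = 482.3/284.2 = 1.697044, K_B = 439.9/284.2 = 1.547854, K_C = 262.6/284.2 = 0.923997, K_D = 88.1/284.2 = 0.309993
Newton–Raphson from ψ = 0.5:
  ψ = 0.5000: g = -0.08305, g' = -0.4351 → ψ = 0.3091
  ψ = 0.3091: g = -0.00828, g' = -0.3585 → ψ = 0.2860
  ψ = 0.2860: g = -0.00007, g' = -0.3529 → ψ = 0.2858
Converged at ψ = 0.2858.
Compositions from xᵢ = zᵢ/(1+ψ(Kᵢ−1)), yᵢ = Kᵢxᵢ:
  A: x = 0.1434, y = 0.2434
  B: x = 0.3015, y = 0.4667
  C: x = 0.1920, y = 0.1774
  D: x = 0.3631, y = 0.1126

y_D = 0.1126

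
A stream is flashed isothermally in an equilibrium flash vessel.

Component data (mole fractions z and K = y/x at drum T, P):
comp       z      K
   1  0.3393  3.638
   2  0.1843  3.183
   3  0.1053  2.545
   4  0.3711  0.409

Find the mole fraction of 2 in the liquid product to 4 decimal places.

Let β = V/F and solve Σ zᵢ(Kᵢ−1)/(1+β(Kᵢ−1)) = 0.
g(0) = ΣzᵢKᵢ − 1 = 1.2408 and g(1) = 1 − Σzᵢ/Kᵢ = -0.0999, so a root lies in (0, 1).
Iterate (Newton) starting at β = 0.65:
  β = 0.6500: g = 0.22108, g' = -0.8748 → β = 0.9027
  β = 0.9027: g = -0.00207, g' = -0.9455 → β = 0.9005
Converged at β = 0.9005.
Compositions from xᵢ = zᵢ/(1+β(Kᵢ−1)), yᵢ = Kᵢxᵢ:
  1: x = 0.1005, y = 0.3657
  2: x = 0.0621, y = 0.1978
  3: x = 0.0440, y = 0.1121
  4: x = 0.7933, y = 0.3245

x_2 = 0.0621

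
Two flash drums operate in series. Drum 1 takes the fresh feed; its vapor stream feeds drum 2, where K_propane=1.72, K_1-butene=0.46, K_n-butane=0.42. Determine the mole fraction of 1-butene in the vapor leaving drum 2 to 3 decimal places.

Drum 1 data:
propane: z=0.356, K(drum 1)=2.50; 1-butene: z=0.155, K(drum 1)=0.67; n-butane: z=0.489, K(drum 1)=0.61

Drum 1:
Material balance + equilibrium reduce to Σ zᵢ(Kᵢ−1)/(1+ψ₁(Kᵢ−1)) = 0.
g(0) = ΣzᵢKᵢ − 1 = 0.292 and g(1) = 1 − Σzᵢ/Kᵢ = -0.175, so a root lies in (0, 1).
Newton–Raphson from ψ₁ = 0.33:
  ψ₁ = 0.330: g = 0.0809, g' = -0.478 → ψ₁ = 0.499
  ψ₁ = 0.499: g = 0.0072, g' = -0.401 → ψ₁ = 0.517
  ψ₁ = 0.517: g = 0.0001, g' = -0.395 → ψ₁ = 0.518
Converged at ψ₁ = 0.518.
Drum-1 compositions:
  propane: x = 0.200, y = 0.501
  1-butene: x = 0.187, y = 0.125
  n-butane: x = 0.613, y = 0.374
Drum-2 feed = drum-1 vapor: z₂ = (0.5010, 0.1252, 0.3737).
Drum 2:
Iterate (Newton) starting at ψ₂ = 0.5:
  ψ₂ = 0.500: g = -0.1327, g' = -0.458 → ψ₂ = 0.211
  ψ₂ = 0.211: g = -0.0099, g' = -0.405 → ψ₂ = 0.186
Converged at ψ₂ = 0.186.
  propane: x = 0.442, y = 0.760
  1-butene: x = 0.139, y = 0.064
  n-butane: x = 0.419, y = 0.176

y_1-butene (drum 2) = 0.064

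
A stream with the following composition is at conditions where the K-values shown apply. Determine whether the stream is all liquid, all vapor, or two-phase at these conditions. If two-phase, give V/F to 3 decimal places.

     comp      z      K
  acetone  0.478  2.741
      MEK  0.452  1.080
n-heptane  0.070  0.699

ΣzᵢKᵢ = 1.847; Σzᵢ/Kᵢ = 0.693.
Since Σzᵢ/Kᵢ < 1 the mixture is above its dew point — single vapor phase.

all vapor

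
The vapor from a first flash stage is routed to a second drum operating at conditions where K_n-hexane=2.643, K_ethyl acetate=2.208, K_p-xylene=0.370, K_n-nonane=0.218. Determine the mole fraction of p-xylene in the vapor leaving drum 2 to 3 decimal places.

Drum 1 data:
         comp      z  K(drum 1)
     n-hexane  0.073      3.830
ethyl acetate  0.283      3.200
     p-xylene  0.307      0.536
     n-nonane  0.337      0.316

y_p-xylene (drum 2) = 0.128

Drum 1:
Material balance + equilibrium reduce to Σ zᵢ(Kᵢ−1)/(1+ψ₁(Kᵢ−1)) = 0.
g(0) = ΣzᵢKᵢ − 1 = 0.456 and g(1) = 1 − Σzᵢ/Kᵢ = -0.747, so a root lies in (0, 1).
Newton iteration, ψ₁⁰ = 0.68:
  ψ₁ = 0.680: g = -0.3190, g' = -0.980 → ψ₁ = 0.355
  ψ₁ = 0.355: g = -0.0220, g' = -0.947 → ψ₁ = 0.331
  ψ₁ = 0.331: g = 0.0003, g' = -0.970 → ψ₁ = 0.332
Converged at ψ₁ = 0.332.
Drum-1 compositions:
  n-hexane: x = 0.038, y = 0.144
  ethyl acetate: x = 0.164, y = 0.524
  p-xylene: x = 0.363, y = 0.194
  n-nonane: x = 0.436, y = 0.138
Drum-2 feed = drum-1 vapor: z₂ = (0.1442, 0.5236, 0.1945, 0.1377).
Drum 2:
Let ψ₂ = V/F and solve Σ zᵢ(Kᵢ−1)/(1+ψ₂(Kᵢ−1)) = 0.
g(0) = ΣzᵢKᵢ − 1 = 0.639 and g(1) = 1 − Σzᵢ/Kᵢ = -0.449, so a root lies in (0, 1).
Newton–Raphson from ψ₂ = 0.5:
  ψ₂ = 0.500: g = 0.1686, g' = -0.806 → ψ₂ = 0.709
  ψ₂ = 0.709: g = -0.0133, g' = -0.982 → ψ₂ = 0.696
Converged at ψ₂ = 0.696.
  n-hexane: x = 0.067, y = 0.178
  ethyl acetate: x = 0.285, y = 0.628
  p-xylene: x = 0.346, y = 0.128
  n-nonane: x = 0.302, y = 0.066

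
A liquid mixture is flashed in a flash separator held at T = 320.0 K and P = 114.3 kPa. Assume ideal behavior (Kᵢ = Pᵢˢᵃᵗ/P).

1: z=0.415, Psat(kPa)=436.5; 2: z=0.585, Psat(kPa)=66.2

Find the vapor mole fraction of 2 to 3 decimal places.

Raoult's law: Kᵢ = Pᵢˢᵃᵗ/P = Pᵢˢᵃᵗ/114.3.
  K_1 = 436.5/114.3 = 3.81890, K_2 = 66.2/114.3 = 0.57918
Rachford–Rice: g(V/F) = Σ zᵢ(Kᵢ−1)/(1+V/F(Kᵢ−1)) = 0.
Check two-phase: ΣzᵢKᵢ = 1.924 > 1 and Σzᵢ/Kᵢ = 1.119 > 1, so g(0) = 0.924 > 0 and g(1) = -0.119 < 0.
Binary case is linear: z₁(K₁−1)(1+V/F(K₂−1)) + z₂(K₂−1)(1+V/F(K₁−1)) = 0
⇒ V/F = [z₁(K₁−1)+z₂(K₂−1)] / [−(K₁−1)(K₂−1)] = 0.9237/1.1863 = 0.779
Compositions from xᵢ = zᵢ/(1+V/F(Kᵢ−1)), yᵢ = Kᵢxᵢ:
  1: x = 0.130, y = 0.496
  2: x = 0.870, y = 0.504

y_2 = 0.504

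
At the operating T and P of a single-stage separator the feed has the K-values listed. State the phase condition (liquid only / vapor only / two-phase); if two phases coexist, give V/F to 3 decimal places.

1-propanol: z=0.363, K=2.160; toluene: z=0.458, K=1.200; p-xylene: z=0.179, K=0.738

ΣzᵢKᵢ = 1.466; Σzᵢ/Kᵢ = 0.792.
Since Σzᵢ/Kᵢ < 1 the mixture is above its dew point — single vapor phase.

vapor only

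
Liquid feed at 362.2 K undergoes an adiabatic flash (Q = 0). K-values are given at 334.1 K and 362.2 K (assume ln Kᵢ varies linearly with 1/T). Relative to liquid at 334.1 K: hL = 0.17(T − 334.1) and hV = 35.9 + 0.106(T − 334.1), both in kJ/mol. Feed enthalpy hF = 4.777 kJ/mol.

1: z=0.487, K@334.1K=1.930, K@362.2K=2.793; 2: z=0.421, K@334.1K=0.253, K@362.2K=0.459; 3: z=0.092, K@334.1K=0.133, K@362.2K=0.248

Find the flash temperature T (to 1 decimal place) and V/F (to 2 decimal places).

Adiabatic flash: solve Rachford–Rice at each trial T, then check hF = ψ·hV(T) + (1−ψ)·hL(T).
  T = 334.1 K: K = (1.930, 0.253, 0.133), RR gives ψ = 0.082, H_out = 2.941 kJ/mol
  T = 362.2 K: K = (2.793, 0.459, 0.248), RR gives ψ = 0.547, H_out = 23.423 kJ/mol
  T = 348.1 K: K = (2.338, 0.345, 0.184), RR gives ψ = 0.326, H_out = 13.805 kJ/mol
  T = 341.1 K: K = (2.128, 0.296, 0.157), RR gives ψ = 0.213, H_out = 8.735 kJ/mol
  T = 337.6 K: K = (2.028, 0.274, 0.145), RR gives ψ = 0.150, H_out = 5.963 kJ/mol
  T = 335.9 K: K = (1.980, 0.264, 0.139), RR gives ψ = 0.118, H_out = 4.531 kJ/mol
Linear interpolation between T = 335.9 (H_out = 4.531) and T = 337.6 (H_out = 5.963) on hF = 4.777 gives T ≈ 336.2 K, at which ψ = 0.12.

T = 336.2 K, V/F = 0.12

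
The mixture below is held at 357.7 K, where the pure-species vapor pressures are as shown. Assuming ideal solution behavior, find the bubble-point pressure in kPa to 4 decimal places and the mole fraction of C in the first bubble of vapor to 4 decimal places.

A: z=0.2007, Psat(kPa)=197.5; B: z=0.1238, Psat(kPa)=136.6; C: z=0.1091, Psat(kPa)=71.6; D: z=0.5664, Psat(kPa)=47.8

At the bubble point ψ → 0, so ΣzᵢKᵢ = 1 with Kᵢ = Pᵢˢᵃᵗ/P ⇒ P = ΣzᵢPᵢˢᵃᵗ.
P = 0.2007·197.5 + 0.1238·136.6 + 0.1091·71.6 + 0.5664·47.8 = 91.4348 kPa
yᵢ = zᵢPᵢˢᵃᵗ/P ⇒ y_C = 0.1091·71.6/91.4348 = 0.0854

Pbub = 91.4348 kPa, y_C = 0.0854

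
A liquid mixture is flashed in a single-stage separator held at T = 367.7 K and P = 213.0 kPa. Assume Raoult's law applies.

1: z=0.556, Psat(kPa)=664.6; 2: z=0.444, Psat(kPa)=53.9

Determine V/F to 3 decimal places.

V/F = 0.535

Raoult's law: Kᵢ = Pᵢˢᵃᵗ/P = Pᵢˢᵃᵗ/213.0.
  K_1 = 664.6/213.0 = 3.12019, K_2 = 53.9/213.0 = 0.25305
Material balance + equilibrium reduce to Σ zᵢ(Kᵢ−1)/(1+V/F(Kᵢ−1)) = 0.
Check two-phase: ΣzᵢKᵢ = 1.847 > 1 and Σzᵢ/Kᵢ = 1.933 > 1, so g(0) = 0.847 > 0 and g(1) = -0.933 < 0.
Binary case is linear: z₁(K₁−1)(1+V/F(K₂−1)) + z₂(K₂−1)(1+V/F(K₁−1)) = 0
⇒ V/F = [z₁(K₁−1)+z₂(K₂−1)] / [−(K₁−1)(K₂−1)] = 0.8472/1.5837 = 0.535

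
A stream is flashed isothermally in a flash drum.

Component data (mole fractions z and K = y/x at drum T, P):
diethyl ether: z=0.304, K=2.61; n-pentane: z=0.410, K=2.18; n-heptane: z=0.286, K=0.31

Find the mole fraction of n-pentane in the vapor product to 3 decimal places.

Let ψ = V/F and solve Σ zᵢ(Kᵢ−1)/(1+ψ(Kᵢ−1)) = 0.
Feasibility: ΣzᵢKᵢ = 1.776, Σzᵢ/Kᵢ = 1.227 — both > 1, two phases present.
Newton–Raphson from ψ = 0.5:
  ψ = 0.500: g = 0.2742, g' = -0.785 → ψ = 0.849
  ψ = 0.849: g = -0.0282, g' = -1.077 → ψ = 0.823
  ψ = 0.823: g = -0.0007, g' = -1.022 → ψ = 0.822
Converged at ψ = 0.822.
Compositions from xᵢ = zᵢ/(1+ψ(Kᵢ−1)), yᵢ = Kᵢxᵢ:
  diethyl ether: x = 0.131, y = 0.341
  n-pentane: x = 0.208, y = 0.454
  n-heptane: x = 0.661, y = 0.205

y_n-pentane = 0.454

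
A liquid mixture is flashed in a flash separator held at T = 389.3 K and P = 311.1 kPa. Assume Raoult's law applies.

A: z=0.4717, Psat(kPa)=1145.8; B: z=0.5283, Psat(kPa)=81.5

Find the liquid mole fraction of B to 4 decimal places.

x_B = 0.7843

Raoult's law: Kᵢ = Pᵢˢᵃᵗ/P = Pᵢˢᵃᵗ/311.1.
  K_A = 1145.8/311.1 = 3.683060, K_B = 81.5/311.1 = 0.261974
Material balance + equilibrium reduce to Σ zᵢ(Kᵢ−1)/(1+ψ(Kᵢ−1)) = 0.
Check two-phase: ΣzᵢKᵢ = 1.8757 > 1 and Σzᵢ/Kᵢ = 2.1447 > 1, so g(0) = 0.8757 > 0 and g(1) = -1.1447 < 0.
Binary case is linear: z₁(K₁−1)(1+ψ(K₂−1)) + z₂(K₂−1)(1+ψ(K₁−1)) = 0
⇒ ψ = [z₁(K₁−1)+z₂(K₂−1)] / [−(K₁−1)(K₂−1)] = 0.87570/1.98017 = 0.4422
Compositions from xᵢ = zᵢ/(1+ψ(Kᵢ−1)), yᵢ = Kᵢxᵢ:
  A: x = 0.2157, y = 0.7945
  B: x = 0.7843, y = 0.2055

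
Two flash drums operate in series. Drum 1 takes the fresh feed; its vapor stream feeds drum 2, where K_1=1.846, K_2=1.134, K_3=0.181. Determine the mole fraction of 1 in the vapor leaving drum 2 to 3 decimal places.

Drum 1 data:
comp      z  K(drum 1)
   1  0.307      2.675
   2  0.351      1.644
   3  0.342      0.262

Drum 1:
Iterate (Newton) starting at ψ₁ = 0.61:
  ψ₁ = 0.610: g = -0.0424, g' = -0.902 → ψ₁ = 0.563
  ψ₁ = 0.563: g = -0.0012, g' = -0.852 → ψ₁ = 0.562
Converged at ψ₁ = 0.562.
Drum-1 compositions:
  1: x = 0.158, y = 0.423
  2: x = 0.258, y = 0.424
  3: x = 0.584, y = 0.153
Drum-2 feed = drum-1 vapor: z₂ = (0.4232, 0.4238, 0.1530).
Drum 2:
Rachford–Rice: g(ψ₂) = Σ zᵢ(Kᵢ−1)/(1+ψ₂(Kᵢ−1)) = 0.
g(0) = ΣzᵢKᵢ − 1 = 0.289 and g(1) = 1 − Σzᵢ/Kᵢ = -0.448, so a root lies in (0, 1).
Newton–Raphson from ψ₂ = 0.36:
  ψ₂ = 0.360: g = 0.1509, g' = -0.391 → ψ₂ = 0.746
  ψ₂ = 0.746: g = -0.0507, g' = -0.797 → ψ₂ = 0.682
  ψ₂ = 0.682: g = -0.0048, g' = -0.655 → ψ₂ = 0.675
Converged at ψ₂ = 0.675.
  1: x = 0.269, y = 0.497
  2: x = 0.389, y = 0.441
  3: x = 0.342, y = 0.062

y_1 (drum 2) = 0.497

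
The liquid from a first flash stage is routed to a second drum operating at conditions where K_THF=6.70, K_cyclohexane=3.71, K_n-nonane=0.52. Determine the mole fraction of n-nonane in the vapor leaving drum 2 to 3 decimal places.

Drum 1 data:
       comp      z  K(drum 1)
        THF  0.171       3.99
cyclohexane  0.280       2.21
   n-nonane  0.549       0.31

Drum 1:
Newton–Raphson from ψ₁ = 0.67:
  ψ₁ = 0.670: g = -0.3471, g' = -1.199 → ψ₁ = 0.380
  ψ₁ = 0.380: g = -0.0424, g' = -1.007 → ψ₁ = 0.338
  ψ₁ = 0.338: g = 0.0004, g' = -1.029 → ψ₁ = 0.339
Converged at ψ₁ = 0.339.
Drum-1 compositions:
  THF: x = 0.085, y = 0.339
  cyclohexane: x = 0.199, y = 0.439
  n-nonane: x = 0.716, y = 0.222
Drum-2 feed = drum-1 liquid: z₂ = (0.0850, 0.1986, 0.7164).
Drum 2:
Rachford–Rice: g(ψ₂) = Σ zᵢ(Kᵢ−1)/(1+ψ₂(Kᵢ−1)) = 0.
g(0) = ΣzᵢKᵢ − 1 = 0.679 and g(1) = 1 − Σzᵢ/Kᵢ = -0.444, so a root lies in (0, 1).
Newton iteration, ψ₂⁰ = 0.5:
  ψ₂ = 0.500: g = -0.0982, g' = -0.735 → ψ₂ = 0.366
  ψ₂ = 0.366: g = 0.0095, g' = -0.900 → ψ₂ = 0.377
Converged at ψ₂ = 0.377.
  THF: x = 0.027, y = 0.181
  cyclohexane: x = 0.098, y = 0.364
  n-nonane: x = 0.875, y = 0.455

y_n-nonane (drum 2) = 0.455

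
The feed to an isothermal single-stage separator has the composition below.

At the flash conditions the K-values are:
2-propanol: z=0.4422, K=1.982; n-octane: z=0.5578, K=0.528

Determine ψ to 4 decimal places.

Material balance + equilibrium reduce to Σ zᵢ(Kᵢ−1)/(1+ψ(Kᵢ−1)) = 0.
Check two-phase: ΣzᵢKᵢ = 1.1710 > 1 and Σzᵢ/Kᵢ = 1.2795 > 1, so g(0) = 0.1710 > 0 and g(1) = -0.2795 < 0.
Binary case is linear: z₁(K₁−1)(1+ψ(K₂−1)) + z₂(K₂−1)(1+ψ(K₁−1)) = 0
⇒ ψ = [z₁(K₁−1)+z₂(K₂−1)] / [−(K₁−1)(K₂−1)] = 0.17096/0.46350 = 0.3688

ψ = 0.3688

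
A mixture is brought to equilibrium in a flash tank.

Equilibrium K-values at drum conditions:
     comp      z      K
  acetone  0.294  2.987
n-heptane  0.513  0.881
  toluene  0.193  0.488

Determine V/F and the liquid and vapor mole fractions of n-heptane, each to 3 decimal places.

V/F = 0.772, x_n-heptane = 0.565, y_n-heptane = 0.498

Rachford–Rice: g(V/F) = Σ zᵢ(Kᵢ−1)/(1+V/F(Kᵢ−1)) = 0.
g(0) = ΣzᵢKᵢ − 1 = 0.424 and g(1) = 1 − Σzᵢ/Kᵢ = -0.076, so a root lies in (0, 1).
Newton–Raphson from V/F = 0.33:
  V/F = 0.330: g = 0.1704, g' = -0.505 → V/F = 0.668
  V/F = 0.668: g = 0.0346, g' = -0.340 → V/F = 0.770
  V/F = 0.770: g = 0.0007, g' = -0.328 → V/F = 0.772
Converged at V/F = 0.772.
Compositions from xᵢ = zᵢ/(1+V/F(Kᵢ−1)), yᵢ = Kᵢxᵢ:
  acetone: x = 0.116, y = 0.347
  n-heptane: x = 0.565, y = 0.498
  toluene: x = 0.319, y = 0.156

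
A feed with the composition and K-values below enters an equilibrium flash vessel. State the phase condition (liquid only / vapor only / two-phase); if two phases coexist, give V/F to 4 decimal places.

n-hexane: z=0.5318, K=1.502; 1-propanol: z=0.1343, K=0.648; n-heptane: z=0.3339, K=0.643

ΣzᵢKᵢ = 1.1005; Σzᵢ/Kᵢ = 1.0806.
Both exceed 1, so a two-phase solution exists.
Let ψ = V/F and solve Σ zᵢ(Kᵢ−1)/(1+ψ(Kᵢ−1)) = 0.
Newton–Raphson from ψ = 0.5:
  ψ = 0.5000: g = 0.01093, g' = -0.1732 → ψ = 0.5631
  ψ = 0.5631: g = -0.00002, g' = -0.1740 → ψ = 0.5630
Converged at ψ = 0.5630.

two-phase, V/F = 0.5630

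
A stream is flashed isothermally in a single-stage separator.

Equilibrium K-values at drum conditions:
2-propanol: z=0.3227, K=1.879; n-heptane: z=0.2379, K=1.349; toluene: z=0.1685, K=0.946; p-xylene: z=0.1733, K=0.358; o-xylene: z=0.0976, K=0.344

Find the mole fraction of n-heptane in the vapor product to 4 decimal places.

Newton iteration, ψ⁰ = 0.5:
  ψ = 0.5000: g = -0.00074, g' = -0.3898 → ψ = 0.4981
Converged at ψ = 0.4981.
Compositions from xᵢ = zᵢ/(1+ψ(Kᵢ−1)), yᵢ = Kᵢxᵢ:
  2-propanol: x = 0.2244, y = 0.4217
  n-heptane: x = 0.2027, y = 0.2734
  toluene: x = 0.1732, y = 0.1638
  p-xylene: x = 0.2548, y = 0.0912
  o-xylene: x = 0.1450, y = 0.0499

y_n-heptane = 0.2734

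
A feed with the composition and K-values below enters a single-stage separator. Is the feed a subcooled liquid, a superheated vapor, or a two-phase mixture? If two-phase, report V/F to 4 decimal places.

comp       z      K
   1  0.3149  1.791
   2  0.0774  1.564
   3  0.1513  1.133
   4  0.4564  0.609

two-phase, V/F = 0.5425

ΣzᵢKᵢ = 1.1344; Σzᵢ/Kᵢ = 1.1083.
Both exceed 1, so a two-phase solution exists.
Iterate (Newton) starting at ψ = 0.5:
  ψ = 0.5000: g = 0.00959, g' = -0.2263 → ψ = 0.5424
  ψ = 0.5424: g = 0.00002, g' = -0.2256 → ψ = 0.5425
Converged at ψ = 0.5425.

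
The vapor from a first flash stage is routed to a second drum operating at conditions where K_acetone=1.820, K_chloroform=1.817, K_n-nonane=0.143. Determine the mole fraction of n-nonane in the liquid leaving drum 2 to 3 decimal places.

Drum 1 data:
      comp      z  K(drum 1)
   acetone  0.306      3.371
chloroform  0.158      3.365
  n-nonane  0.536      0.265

Drum 1:
Material balance + equilibrium reduce to Σ zᵢ(Kᵢ−1)/(1+ψ₁(Kᵢ−1)) = 0.
Feasibility: ΣzᵢKᵢ = 1.705, Σzᵢ/Kᵢ = 2.160 — both > 1, two phases present.
Newton–Raphson from ψ₁ = 0.5:
  ψ₁ = 0.500: g = -0.1197, g' = -1.269 → ψ₁ = 0.406
  ψ₁ = 0.406: g = -0.0009, g' = -1.265 → ψ₁ = 0.405
Converged at ψ₁ = 0.405.
Drum-1 compositions:
  acetone: x = 0.156, y = 0.526
  chloroform: x = 0.081, y = 0.272
  n-nonane: x = 0.763, y = 0.202
Drum-2 feed = drum-1 vapor: z₂ = (0.5262, 0.2716, 0.2022).
Drum 2:
Material balance + equilibrium reduce to Σ zᵢ(Kᵢ−1)/(1+ψ₂(Kᵢ−1)) = 0.
Check two-phase: ΣzᵢKᵢ = 1.480 > 1 and Σzᵢ/Kᵢ = 1.853 > 1, so g(0) = 0.480 > 0 and g(1) = -0.853 < 0.
Iterate (Newton) starting at ψ₂ = 0.5:
  ψ₂ = 0.500: g = 0.1602, g' = -0.724 → ψ₂ = 0.721
  ψ₂ = 0.721: g = -0.0432, g' = -1.230 → ψ₂ = 0.686
  ψ₂ = 0.686: g = -0.0025, g' = -1.095 → ψ₂ = 0.684
Converged at ψ₂ = 0.684.
  acetone: x = 0.337, y = 0.614
  chloroform: x = 0.174, y = 0.317
  n-nonane: x = 0.489, y = 0.070

x_n-nonane (drum 2) = 0.489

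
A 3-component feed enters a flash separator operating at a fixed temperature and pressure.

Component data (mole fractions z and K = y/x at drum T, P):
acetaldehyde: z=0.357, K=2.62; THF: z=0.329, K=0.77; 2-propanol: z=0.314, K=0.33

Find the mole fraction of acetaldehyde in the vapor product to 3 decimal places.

Material balance + equilibrium reduce to Σ zᵢ(Kᵢ−1)/(1+ψ(Kᵢ−1)) = 0.
g(0) = ΣzᵢKᵢ − 1 = 0.292 and g(1) = 1 − Σzᵢ/Kᵢ = -0.515, so a root lies in (0, 1).
Newton iteration, ψ⁰ = 0.5:
  ψ = 0.500: g = -0.0823, g' = -0.627 → ψ = 0.369
Converged at ψ = 0.369.
Compositions from xᵢ = zᵢ/(1+ψ(Kᵢ−1)), yᵢ = Kᵢxᵢ:
  acetaldehyde: x = 0.224, y = 0.586
  THF: x = 0.359, y = 0.277
  2-propanol: x = 0.417, y = 0.138

y_acetaldehyde = 0.586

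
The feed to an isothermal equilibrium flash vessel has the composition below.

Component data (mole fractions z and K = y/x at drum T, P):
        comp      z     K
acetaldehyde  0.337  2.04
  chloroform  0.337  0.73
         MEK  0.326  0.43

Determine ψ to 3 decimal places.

Rachford–Rice: g(ψ) = Σ zᵢ(Kᵢ−1)/(1+ψ(Kᵢ−1)) = 0.
g(0) = ΣzᵢKᵢ − 1 = 0.074 and g(1) = 1 − Σzᵢ/Kᵢ = -0.385, so a root lies in (0, 1).
Newton iteration, ψ⁰ = 0.52:
  ψ = 0.520: g = -0.1425, g' = -0.401 → ψ = 0.164
  ψ = 0.164: g = -0.0010, g' = -0.422 → ψ = 0.162
Converged at ψ = 0.162.

ψ = 0.162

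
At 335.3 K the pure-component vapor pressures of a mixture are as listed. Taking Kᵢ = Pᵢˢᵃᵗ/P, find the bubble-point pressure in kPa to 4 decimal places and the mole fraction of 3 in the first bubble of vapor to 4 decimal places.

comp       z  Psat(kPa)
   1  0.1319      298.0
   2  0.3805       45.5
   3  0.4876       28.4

Pbub = 70.4668 kPa, y_3 = 0.1965

At the bubble point ψ → 0, so ΣzᵢKᵢ = 1 with Kᵢ = Pᵢˢᵃᵗ/P ⇒ P = ΣzᵢPᵢˢᵃᵗ.
P = 0.1319·298.0 + 0.3805·45.5 + 0.4876·28.4 = 70.4668 kPa
yᵢ = zᵢPᵢˢᵃᵗ/P ⇒ y_3 = 0.4876·28.4/70.4668 = 0.1965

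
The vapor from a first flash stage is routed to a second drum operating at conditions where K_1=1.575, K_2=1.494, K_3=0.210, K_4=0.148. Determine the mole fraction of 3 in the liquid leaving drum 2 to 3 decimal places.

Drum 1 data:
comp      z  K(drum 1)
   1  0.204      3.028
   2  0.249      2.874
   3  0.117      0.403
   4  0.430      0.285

Drum 1:
Material balance + equilibrium reduce to Σ zᵢ(Kᵢ−1)/(1+ψ₁(Kᵢ−1)) = 0.
Feasibility: ΣzᵢKᵢ = 1.503, Σzᵢ/Kᵢ = 1.953 — both > 1, two phases present.
Newton–Raphson from ψ₁ = 0.4:
  ψ₁ = 0.400: g = -0.0272, g' = -1.045 → ψ₁ = 0.374
Converged at ψ₁ = 0.374.
Drum-1 compositions:
  1: x = 0.116, y = 0.351
  2: x = 0.146, y = 0.421
  3: x = 0.151, y = 0.061
  4: x = 0.587, y = 0.167
Drum-2 feed = drum-1 vapor: z₂ = (0.3513, 0.4207, 0.0607, 0.1673).
Drum 2:
Rachford–Rice: g(ψ₂) = Σ zᵢ(Kᵢ−1)/(1+ψ₂(Kᵢ−1)) = 0.
Check two-phase: ΣzᵢKᵢ = 1.219 > 1 and Σzᵢ/Kᵢ = 1.924 > 1, so g(0) = 0.219 > 0 and g(1) = -0.924 < 0.
Newton–Raphson from ψ₂ = 0.5:
  ψ₂ = 0.500: g = -0.0040, g' = -0.608 → ψ₂ = 0.493
Converged at ψ₂ = 0.493.
  1: x = 0.274, y = 0.431
  2: x = 0.338, y = 0.505
  3: x = 0.099, y = 0.021
  4: x = 0.289, y = 0.043

x_3 (drum 2) = 0.099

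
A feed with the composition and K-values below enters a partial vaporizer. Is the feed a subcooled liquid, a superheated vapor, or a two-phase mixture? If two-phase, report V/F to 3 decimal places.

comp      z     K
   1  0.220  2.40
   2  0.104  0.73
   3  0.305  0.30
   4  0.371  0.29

subcooled liquid

ΣzᵢKᵢ = 0.803; Σzᵢ/Kᵢ = 2.530.
Since ΣzᵢKᵢ < 1 the mixture is below its bubble point — single liquid phase.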